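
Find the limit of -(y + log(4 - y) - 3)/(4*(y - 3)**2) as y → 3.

1/8

Direct substitution gives 0/0.
Apply L'Hôpital: lim (1 - 1/(4 - y))/(24 - 8*y), still 0/0.
After 2 applications of L'Hôpital's rule the quotient is (-1/(4 - y)^2)/(-8); substituting y = 3 gives 1/8.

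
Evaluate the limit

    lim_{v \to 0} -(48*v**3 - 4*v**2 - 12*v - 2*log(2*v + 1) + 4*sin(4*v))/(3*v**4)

Substitution gives 0/0; apply L'Hôpital's rule 4 times.
After differentiating numerator and denominator 4 times the quotient is (1024*sin(4*v) + 192/(2*v + 1)^4)/(-72); at v = 0 this is -8/3.

-8/3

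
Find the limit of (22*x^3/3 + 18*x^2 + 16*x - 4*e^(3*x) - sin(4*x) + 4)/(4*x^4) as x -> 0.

-27/8

Substitution gives 0/0 (the numerator vanishes to order 4).
Expand each term to order x^4: the coefficient of x^4 in −sin(4x) is 0 and in -4·e^(3x) is -27/2.
Lower-order terms cancel with the polynomial part, so the numerator is (-27/2)·x^4 + o(x^4), and the limit is (-27/2)/(4) = -27/8.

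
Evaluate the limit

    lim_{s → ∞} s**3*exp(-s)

0

Write as s^3/e^{1s}, an ∞/∞ form.
Exponential growth dominates any polynomial, so repeated L'Hôpital (or the standard result) gives 0.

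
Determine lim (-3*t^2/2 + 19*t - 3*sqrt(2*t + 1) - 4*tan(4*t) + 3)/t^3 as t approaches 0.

-521/6

Substitution gives 0/0 (the numerator vanishes to order 3).
Expand each term to order t^3: the coefficient of t^3 in -3·√(1 + 2t) is -3/2 and in -4·tan(4t) is -256/3.
Lower-order terms cancel with the polynomial part, so the numerator is (-521/6)·t^3 + o(t^3), and the limit is (-521/6)/(1) = -521/6.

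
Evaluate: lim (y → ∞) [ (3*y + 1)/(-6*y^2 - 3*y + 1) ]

The denominator has degree 2 and the numerator degree 1. Dividing numerator and denominator by y^2 sends every term to 0 except the leading denominator term, so the limit is 0.

0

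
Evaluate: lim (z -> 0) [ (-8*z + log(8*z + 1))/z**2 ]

-32

Direct substitution gives 0/0.
Apply L'Hôpital: lim (-8 + 8/(8*z + 1))/(2*z), still 0/0.
After 2 applications of L'Hôpital's rule the quotient is (-64/(8*z + 1)^2)/(2); substituting z = 0 gives -32.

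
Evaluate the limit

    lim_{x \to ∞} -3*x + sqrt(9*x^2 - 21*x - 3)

-7/2

An ∞ − ∞ form. Rationalising with the conjugate, the difference becomes (-21x - 3) / (√(9*x^2 - 21*x - 3) + 3x).
For large x the denominator behaves like 2·3x, so the quotient tends to -21/6 = -7/2.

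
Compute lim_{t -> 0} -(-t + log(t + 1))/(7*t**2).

Direct substitution gives 0/0.
Apply L'Hôpital: lim (-1 + 1/(t + 1))/(-14*t), still 0/0.
After 2 applications of L'Hôpital's rule the quotient is (-1/(t + 1)^2)/(-14); substituting t = 0 gives 1/14.

1/14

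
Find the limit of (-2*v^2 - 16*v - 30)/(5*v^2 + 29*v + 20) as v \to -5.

Direct substitution gives 0/0, so factor. Both numerator and denominator have (v + 5) as a factor.
After cancelling, the expression reduces to (-2*v - 6)/(5*v + 4).
Substituting v = -5 gives -4/21.

-4/21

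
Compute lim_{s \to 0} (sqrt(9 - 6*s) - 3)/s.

-1

Substitution gives 0/0. Multiply numerator and denominator by the conjugate √(9 - 6s) + √9.
The numerator becomes (9 - 6s) − 9 = -6s, so the expression simplifies to -6/(√(9 - 6s) + √9).
Letting s → 0 gives -6/(2√9) = -1.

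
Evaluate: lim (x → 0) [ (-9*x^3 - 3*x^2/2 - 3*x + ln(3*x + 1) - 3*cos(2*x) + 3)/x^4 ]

-89/4

Substitution gives 0/0 (the numerator vanishes to order 4).
Expand each term to order x^4: the coefficient of x^4 in -3·cos(2x) is -2 and in ln(1 + 3x) is -81/4.
Lower-order terms cancel with the polynomial part, so the numerator is (-89/4)·x^4 + o(x^4), and the limit is (-89/4)/(1) = -89/4.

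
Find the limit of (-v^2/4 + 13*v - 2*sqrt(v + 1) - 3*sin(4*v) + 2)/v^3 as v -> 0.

255/8

Substitution gives 0/0 (the numerator vanishes to order 3).
Expand each term to order v^3: the coefficient of v^3 in -2·√(1 + v) is -1/8 and in -3·sin(4v) is 32.
Lower-order terms cancel with the polynomial part, so the numerator is (255/8)·v^3 + o(v^3), and the limit is (255/8)/(1) = 255/8.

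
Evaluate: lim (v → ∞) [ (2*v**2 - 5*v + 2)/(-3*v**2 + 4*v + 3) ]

Numerator and denominator both have degree 2.
Dividing every term by v^2, all lower-order terms vanish and the limit is the ratio of leading coefficients, 2/(-3) = -2/3.

-2/3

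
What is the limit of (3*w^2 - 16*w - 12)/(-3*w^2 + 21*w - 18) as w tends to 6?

At w = 6 both the top and bottom vanish — a removable singularity. Factoring out (w - 6) from each leaves (3*w + 2)/(3 - 3*w), which at w = 6 equals -4/3.

-4/3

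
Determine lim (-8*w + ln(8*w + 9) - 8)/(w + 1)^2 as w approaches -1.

-32

Direct substitution gives 0/0.
Apply L'Hôpital: lim (-8 + 8/(8*w + 9))/(2*w + 2), still 0/0.
After 2 applications of L'Hôpital's rule the quotient is (-64/(8*w + 9)^2)/(2); substituting w = -1 gives -32.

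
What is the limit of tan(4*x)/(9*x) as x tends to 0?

4/9

Substitution gives 0/0.
Since tan(u)/u → 1 as u → 0, tan(4x)/(4x) → 1 and the limit is 4/9.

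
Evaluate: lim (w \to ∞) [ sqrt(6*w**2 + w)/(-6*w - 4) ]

For large |w|, √(6*w^2 + w) ≈ √6·|w| and the denominator ≈ -6w.
Since w → +∞, |w| = w, giving √6/(-6) = -√(6)/6.

-√(6)/6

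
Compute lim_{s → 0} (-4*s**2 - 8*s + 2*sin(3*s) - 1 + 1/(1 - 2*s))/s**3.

Substitution gives 0/0 (the numerator vanishes to order 3).
Expand each term to order s^3: the coefficient of s^3 in 1/(1 - 2s) is 8 and in 2·sin(3s) is -9.
Lower-order terms cancel with the polynomial part, so the numerator is (-1)·s^3 + o(s^3), and the limit is (-1)/(1) = -1.

-1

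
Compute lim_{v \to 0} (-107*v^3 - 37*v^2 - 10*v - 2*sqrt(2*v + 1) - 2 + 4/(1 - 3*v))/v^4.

Substitution gives 0/0; apply L'Hôpital's rule 4 times.
After differentiating numerator and denominator 4 times the quotient is (-7776/(3*v - 1)^5 + 30/(2*v + 1)^(7/2))/(24); at v = 0 this is 1301/4.

1301/4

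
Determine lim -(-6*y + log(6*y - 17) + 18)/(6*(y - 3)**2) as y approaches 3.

Direct substitution gives 0/0.
Apply L'Hôpital: lim (-6 + 6/(6*y - 17))/(36 - 12*y), still 0/0.
After 2 applications of L'Hôpital's rule the quotient is (-36/(6*y - 17)^2)/(-12); substituting y = 3 gives 3.

3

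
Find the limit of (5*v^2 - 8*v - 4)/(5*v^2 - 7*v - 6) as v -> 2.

Direct substitution gives 0/0, so factor. Both numerator and denominator have (v - 2) as a factor.
After cancelling, the expression reduces to (5*v + 2)/(5*v + 3).
Substituting v = 2 gives 12/13.

12/13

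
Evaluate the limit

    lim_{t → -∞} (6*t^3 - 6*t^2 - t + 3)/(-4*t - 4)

The numerator has higher degree (3 > 1); the quotient behaves like (6/(-4))·t^2 for large |t|.
As t → −∞ this diverges to -∞.

-∞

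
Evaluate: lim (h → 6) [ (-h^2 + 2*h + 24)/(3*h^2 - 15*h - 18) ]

Direct substitution gives 0/0, so factor. Both numerator and denominator have (h - 6) as a factor.
After cancelling, the expression reduces to (-h - 4)/(3*h + 3).
Substituting h = 6 gives -10/21.

-10/21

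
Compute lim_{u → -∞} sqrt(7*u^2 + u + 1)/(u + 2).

-√(7)

For large |u|, √(7*u^2 + u + 1) ≈ √7·|u| and the denominator ≈ u.
Since u → −∞, |u| = −u, giving −√7/(1) = -√(7).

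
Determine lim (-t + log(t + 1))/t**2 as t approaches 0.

-1/2

Direct substitution gives 0/0.
Apply L'Hôpital: lim (-1 + 1/(t + 1))/(2*t), still 0/0.
After 2 applications of L'Hôpital's rule the quotient is (-1/(t + 1)^2)/(2); substituting t = 0 gives -1/2.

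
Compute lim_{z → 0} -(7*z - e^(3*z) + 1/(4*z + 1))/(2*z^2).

Substitution gives 0/0 (the numerator vanishes to order 2).
Expand each term to order z^2: the coefficient of z^2 in −e^(3z) is -9/2 and in 1/(1 + 4z) is 16.
Lower-order terms cancel with the polynomial part, so the numerator is (23/2)·z^2 + o(z^2), and the limit is (23/2)/(-2) = -23/4.

-23/4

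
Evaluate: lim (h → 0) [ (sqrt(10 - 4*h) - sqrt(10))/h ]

Substitution gives 0/0. Multiply numerator and denominator by the conjugate √(10 - 4h) + √10.
The numerator becomes (10 - 4h) − 10 = -4h, so the expression simplifies to -4/(√(10 - 4h) + √10).
Letting h → 0 gives -4/(2√10) = -√(10)/5.

-√(10)/5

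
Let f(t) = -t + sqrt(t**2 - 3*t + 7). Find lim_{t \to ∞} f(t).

-3/2

This has the form ∞ − ∞. Multiply and divide by the conjugate √(t^2 - 3*t + 7) + t.
That gives (-3t + 7) / (√(t^2 - 3*t + 7) + t).
Divide numerator and denominator by t: the limit is -3/(2·1) = -3/2.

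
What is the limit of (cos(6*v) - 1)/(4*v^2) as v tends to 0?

Direct substitution gives 0/0.
Apply L'Hôpital: lim (-6*sin(6*v))/(8*v), still 0/0.
After 2 applications of L'Hôpital's rule the quotient is (-36*cos(6*v))/(8); substituting v = 0 gives -9/2.

-9/2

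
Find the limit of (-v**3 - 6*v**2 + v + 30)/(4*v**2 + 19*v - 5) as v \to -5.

At v = -5 both the top and bottom vanish — a removable singularity. Factoring out (v + 5) from each leaves (-v^2 - v + 6)/(4*v - 1), which at v = -5 equals 2/3.

2/3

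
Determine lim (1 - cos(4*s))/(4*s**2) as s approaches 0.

Substitution gives 0/0.
Use (1 − cos u)/u² → 1/2 with u = 4s: the limit is 4²/(2·4) = 2.

2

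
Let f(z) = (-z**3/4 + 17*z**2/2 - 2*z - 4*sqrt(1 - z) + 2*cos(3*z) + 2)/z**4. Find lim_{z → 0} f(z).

Substitution gives 0/0 (the numerator vanishes to order 4).
Expand each term to order z^4: the coefficient of z^4 in -4·√(1 - z) is 5/32 and in 2·cos(3z) is 27/4.
Lower-order terms cancel with the polynomial part, so the numerator is (221/32)·z^4 + o(z^4), and the limit is (221/32)/(1) = 221/32.

221/32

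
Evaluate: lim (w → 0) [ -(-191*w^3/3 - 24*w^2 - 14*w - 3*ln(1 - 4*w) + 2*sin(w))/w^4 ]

-192

Substitution gives 0/0 (the numerator vanishes to order 4).
Expand each term to order w^4: the coefficient of w^4 in -3·ln(1 - 4w) is 192 and in 2·sin(w) is 0.
Lower-order terms cancel with the polynomial part, so the numerator is (192)·w^4 + o(w^4), and the limit is (192)/(-1) = -192.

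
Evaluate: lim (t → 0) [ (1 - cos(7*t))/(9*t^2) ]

Substitution gives 0/0.
Use (1 − cos u)/u² → 1/2 with u = 7t: the limit is 7²/(2·9) = 49/18.

49/18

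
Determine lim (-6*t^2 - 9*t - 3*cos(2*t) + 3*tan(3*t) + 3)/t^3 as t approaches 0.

27

Substitution gives 0/0 (the numerator vanishes to order 3).
Expand each term to order t^3: the coefficient of t^3 in -3·cos(2t) is 0 and in 3·tan(3t) is 27.
Lower-order terms cancel with the polynomial part, so the numerator is (27)·t^3 + o(t^3), and the limit is (27)/(1) = 27.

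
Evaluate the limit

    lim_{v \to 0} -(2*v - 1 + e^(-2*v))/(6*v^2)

Direct substitution gives 0/0.
Apply L'Hôpital: lim (2 - 2*e^(-2*v))/(-12*v), still 0/0.
After 2 applications of L'Hôpital's rule the quotient is (4*e^(-2*v))/(-12); substituting v = 0 gives -1/3.

-1/3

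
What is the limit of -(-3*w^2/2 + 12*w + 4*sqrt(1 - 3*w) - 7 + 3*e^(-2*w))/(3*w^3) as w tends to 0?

43/12

Substitution gives 0/0 (the numerator vanishes to order 3).
Expand each term to order w^3: the coefficient of w^3 in 4·√(1 - 3w) is -27/4 and in 3·e^(-2w) is -4.
Lower-order terms cancel with the polynomial part, so the numerator is (-43/4)·w^3 + o(w^3), and the limit is (-43/4)/(-3) = 43/12.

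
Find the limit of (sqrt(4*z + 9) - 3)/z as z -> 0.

2/3

Substitution gives 0/0. Multiply numerator and denominator by the conjugate √(9 + 4z) + √9.
The numerator becomes (9 + 4z) − 9 = 4z, so the expression simplifies to 4/(√(9 + 4z) + √9).
Letting z → 0 gives 4/(2√9) = 2/3.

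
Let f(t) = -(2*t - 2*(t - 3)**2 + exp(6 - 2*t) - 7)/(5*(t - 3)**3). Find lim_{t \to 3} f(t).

Direct substitution gives 0/0.
Apply L'Hôpital: lim (-4*t - 2*e^(6 - 2*t) + 14)/(-15*(t - 3)^2), still 0/0.
Apply L'Hôpital: lim (4*e^(6 - 2*t) - 4)/(90 - 30*t), still 0/0.
After 3 applications of L'Hôpital's rule the quotient is (-8*e^(6 - 2*t))/(-30); substituting t = 3 gives 4/15.

4/15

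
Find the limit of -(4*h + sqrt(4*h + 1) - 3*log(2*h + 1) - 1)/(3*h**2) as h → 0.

-4/3

Substitution gives 0/0; apply L'Hôpital's rule 2 times.
After differentiating numerator and denominator 2 times the quotient is (-4/(4*h + 1)^(3/2) + 12/(2*h + 1)^2)/(-6); at h = 0 this is -4/3.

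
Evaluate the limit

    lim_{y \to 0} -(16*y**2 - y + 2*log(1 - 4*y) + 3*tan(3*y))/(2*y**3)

47/6

Substitution gives 0/0; apply L'Hôpital's rule 3 times.
After differentiating numerator and denominator 3 times the quotient is (486*tan(3*y)^2/cos(3*y)^2 + 162/cos(3*y)^2 + 256/(4*y - 1)^3)/(-12); at y = 0 this is 47/6.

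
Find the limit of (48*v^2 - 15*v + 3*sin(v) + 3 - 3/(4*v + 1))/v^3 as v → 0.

383/2

Substitution gives 0/0; apply L'Hôpital's rule 3 times.
After differentiating numerator and denominator 3 times the quotient is (-3*cos(v) + 1152/(4*v + 1)^4)/(6); at v = 0 this is 383/2.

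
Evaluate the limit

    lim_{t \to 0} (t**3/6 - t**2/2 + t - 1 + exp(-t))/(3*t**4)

Direct substitution gives 0/0.
Apply L'Hôpital: lim (t^2/2 - t + 1 - e^(-t))/(12*t^3), still 0/0.
Apply L'Hôpital: lim (t - 1 + e^(-t))/(36*t^2), still 0/0.
Apply L'Hôpital: lim (1 - e^(-t))/(72*t), still 0/0.
After 4 applications of L'Hôpital's rule the quotient is (e^(-t))/(72); substituting t = 0 gives 1/72.

1/72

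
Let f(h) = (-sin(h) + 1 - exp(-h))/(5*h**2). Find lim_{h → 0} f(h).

Substitution gives 0/0; apply L'Hôpital's rule 2 times.
After differentiating numerator and denominator 2 times the quotient is (sin(h) - e^(-h))/(10); at h = 0 this is -1/10.

-1/10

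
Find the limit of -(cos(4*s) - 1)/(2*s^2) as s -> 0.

Direct substitution gives 0/0.
Apply L'Hôpital: lim (-4*sin(4*s))/(-4*s), still 0/0.
After 2 applications of L'Hôpital's rule the quotient is (-16*cos(4*s))/(-4); substituting s = 0 gives 4.

4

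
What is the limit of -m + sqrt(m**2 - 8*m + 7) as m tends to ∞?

-4

This has the form ∞ − ∞. Multiply and divide by the conjugate √(m^2 - 8*m + 7) + m.
That gives (-8m + 7) / (√(m^2 - 8*m + 7) + m).
Divide numerator and denominator by m: the limit is -8/(2·1) = -4.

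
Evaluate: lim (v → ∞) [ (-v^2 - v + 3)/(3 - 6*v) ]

The numerator has higher degree (2 > 1); the quotient behaves like (-1/(-6))·v^1 for large |v|.
As v → +∞ this diverges to ∞.

∞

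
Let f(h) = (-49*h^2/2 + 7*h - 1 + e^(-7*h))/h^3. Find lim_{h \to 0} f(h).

-343/6

Direct substitution gives 0/0.
Apply L'Hôpital: lim (-49*h + 7 - 7*e^(-7*h))/(3*h^2), still 0/0.
Apply L'Hôpital: lim (-49 + 49*e^(-7*h))/(6*h), still 0/0.
After 3 applications of L'Hôpital's rule the quotient is (-343*e^(-7*h))/(6); substituting h = 0 gives -343/6.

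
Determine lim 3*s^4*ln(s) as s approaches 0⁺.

This is a 0·(−∞) form. Rewrite as 3·ln(s) / s^(−4) and apply L'Hôpital:
the derivative quotient is 3·(1/s) / (−4·s^(−5)) = (-3/4)·s^4 → 0.

0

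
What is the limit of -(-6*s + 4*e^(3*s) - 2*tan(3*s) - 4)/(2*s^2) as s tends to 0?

Substitution gives 0/0; apply L'Hôpital's rule 2 times.
After differentiating numerator and denominator 2 times the quotient is (36*e^(3*s) - 36*sin(3*s)/cos(3*s)^3)/(-4); at s = 0 this is -9.

-9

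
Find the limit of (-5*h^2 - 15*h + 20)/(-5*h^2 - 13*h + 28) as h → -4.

25/27

At h = -4 both the top and bottom vanish — a removable singularity. Factoring out (h + 4) from each leaves (5 - 5*h)/(7 - 5*h), which at h = -4 equals 25/27.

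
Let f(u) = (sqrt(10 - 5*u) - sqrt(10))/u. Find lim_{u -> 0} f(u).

-√(10)/4

Substitution gives 0/0. Multiply numerator and denominator by the conjugate √(10 - 5u) + √10.
The numerator becomes (10 - 5u) − 10 = -5u, so the expression simplifies to -5/(√(10 - 5u) + √10).
Letting u → 0 gives -5/(2√10) = -√(10)/4.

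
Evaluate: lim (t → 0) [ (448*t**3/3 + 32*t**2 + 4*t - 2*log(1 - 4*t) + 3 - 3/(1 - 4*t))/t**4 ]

-640

Substitution gives 0/0 (the numerator vanishes to order 4).
Expand each term to order t^4: the coefficient of t^4 in -3·1/(1 - 4t) is -768 and in -2·ln(1 - 4t) is 128.
Lower-order terms cancel with the polynomial part, so the numerator is (-640)·t^4 + o(t^4), and the limit is (-640)/(1) = -640.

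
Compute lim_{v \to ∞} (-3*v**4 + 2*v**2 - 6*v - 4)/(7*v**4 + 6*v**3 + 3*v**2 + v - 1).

-3/7

Numerator and denominator both have degree 4.
Dividing every term by v^4, all lower-order terms vanish and the limit is the ratio of leading coefficients, -3/(7) = -3/7.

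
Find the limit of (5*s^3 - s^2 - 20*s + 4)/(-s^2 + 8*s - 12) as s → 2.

At s = 2 both the top and bottom vanish — a removable singularity. Factoring out (s - 2) from each leaves (5*s^2 + 9*s - 2)/(6 - s), which at s = 2 equals 9.

9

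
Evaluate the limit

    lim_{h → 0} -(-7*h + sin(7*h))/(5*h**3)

Direct substitution gives 0/0.
Apply L'Hôpital: lim (7*cos(7*h) - 7)/(-15*h^2), still 0/0.
Apply L'Hôpital: lim (-49*sin(7*h))/(-30*h), still 0/0.
After 3 applications of L'Hôpital's rule the quotient is (-343*cos(7*h))/(-30); substituting h = 0 gives 343/30.

343/30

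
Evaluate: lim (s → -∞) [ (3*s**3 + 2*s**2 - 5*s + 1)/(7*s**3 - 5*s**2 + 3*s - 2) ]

Numerator and denominator both have degree 3.
Dividing every term by s^3, all lower-order terms vanish and the limit is the ratio of leading coefficients, 3/(7) = 3/7.

3/7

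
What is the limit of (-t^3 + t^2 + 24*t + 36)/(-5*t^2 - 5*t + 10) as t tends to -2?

At t = -2 both the top and bottom vanish — a removable singularity. Factoring out (t + 2) from each leaves (-t^2 + 3*t + 18)/(5 - 5*t), which at t = -2 equals 8/15.

8/15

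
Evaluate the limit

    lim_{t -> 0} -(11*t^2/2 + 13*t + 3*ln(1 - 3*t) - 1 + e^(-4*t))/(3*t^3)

Substitution gives 0/0; apply L'Hôpital's rule 3 times.
After differentiating numerator and denominator 3 times the quotient is (-64*e^(-4*t) + 162/(3*t - 1)^3)/(-18); at t = 0 this is 113/9.

113/9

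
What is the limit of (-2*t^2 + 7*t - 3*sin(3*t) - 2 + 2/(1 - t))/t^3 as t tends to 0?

Substitution gives 0/0 (the numerator vanishes to order 3).
Expand each term to order t^3: the coefficient of t^3 in -3·sin(3t) is 27/2 and in 2·1/(1 - t) is 2.
Lower-order terms cancel with the polynomial part, so the numerator is (31/2)·t^3 + o(t^3), and the limit is (31/2)/(1) = 31/2.

31/2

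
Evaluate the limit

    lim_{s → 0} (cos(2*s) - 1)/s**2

-2

Direct substitution gives 0/0.
Apply L'Hôpital: lim (-2*sin(2*s))/(2*s), still 0/0.
After 2 applications of L'Hôpital's rule the quotient is (-4*cos(2*s))/(2); substituting s = 0 gives -2.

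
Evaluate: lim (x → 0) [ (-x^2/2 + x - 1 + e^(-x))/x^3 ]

-1/6

Direct substitution gives 0/0.
Apply L'Hôpital: lim (-x + 1 - e^(-x))/(3*x^2), still 0/0.
Apply L'Hôpital: lim (-1 + e^(-x))/(6*x), still 0/0.
After 3 applications of L'Hôpital's rule the quotient is (-e^(-x))/(6); substituting x = 0 gives -1/6.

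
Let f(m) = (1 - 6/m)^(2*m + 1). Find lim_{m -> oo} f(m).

e^(-12)

Write it as [(1 - 6/m)^m]^(2) · (1 - 6/m)^(1). The bracketed term tends to e^(-6) and the second factor to 1, so the limit is e^(-12).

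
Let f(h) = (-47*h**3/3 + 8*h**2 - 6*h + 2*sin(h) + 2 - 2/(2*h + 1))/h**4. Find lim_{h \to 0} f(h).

Substitution gives 0/0 (the numerator vanishes to order 4).
Expand each term to order h^4: the coefficient of h^4 in -2·1/(1 + 2h) is -32 and in 2·sin(h) is 0.
Lower-order terms cancel with the polynomial part, so the numerator is (-32)·h^4 + o(h^4), and the limit is (-32)/(1) = -32.

-32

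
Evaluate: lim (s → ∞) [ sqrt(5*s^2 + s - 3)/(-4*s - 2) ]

-√(5)/4

For large |s|, √(5*s^2 + s - 3) ≈ √5·|s| and the denominator ≈ -4s.
Since s → +∞, |s| = s, giving √5/(-4) = -√(5)/4.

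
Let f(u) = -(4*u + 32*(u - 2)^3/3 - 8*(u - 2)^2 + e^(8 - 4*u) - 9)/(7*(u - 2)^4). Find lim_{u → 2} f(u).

-32/21

Direct substitution gives 0/0.
Apply L'Hôpital: lim (-16*u + 32*(u - 2)^2 - 4*e^(8 - 4*u) + 36)/(-28*(u - 2)^3), still 0/0.
Apply L'Hôpital: lim (64*u + 16*e^(8 - 4*u) - 144)/(-84*(u - 2)^2), still 0/0.
Apply L'Hôpital: lim (64 - 64*e^(8 - 4*u))/(336 - 168*u), still 0/0.
After 4 applications of L'Hôpital's rule the quotient is (256*e^(8 - 4*u))/(-168); substituting u = 2 gives -32/21.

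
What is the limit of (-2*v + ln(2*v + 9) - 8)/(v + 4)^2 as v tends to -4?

-2

Direct substitution gives 0/0.
Apply L'Hôpital: lim (-2 + 2/(2*v + 9))/(2*v + 8), still 0/0.
After 2 applications of L'Hôpital's rule the quotient is (-4/(2*v + 9)^2)/(2); substituting v = -4 gives -2.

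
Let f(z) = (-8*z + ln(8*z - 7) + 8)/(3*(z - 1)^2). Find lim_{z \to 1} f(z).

-32/3

Direct substitution gives 0/0.
Apply L'Hôpital: lim (-8 + 8/(8*z - 7))/(6*z - 6), still 0/0.
After 2 applications of L'Hôpital's rule the quotient is (-64/(8*z - 7)^2)/(6); substituting z = 1 gives -32/3.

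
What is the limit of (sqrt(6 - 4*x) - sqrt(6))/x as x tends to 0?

-√(6)/3

Substitution gives 0/0. Multiply numerator and denominator by the conjugate √(6 - 4x) + √6.
The numerator becomes (6 - 4x) − 6 = -4x, so the expression simplifies to -4/(√(6 - 4x) + √6).
Letting x → 0 gives -4/(2√6) = -√(6)/3.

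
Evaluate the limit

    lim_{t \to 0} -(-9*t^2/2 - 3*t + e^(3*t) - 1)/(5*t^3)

Direct substitution gives 0/0.
Apply L'Hôpital: lim (-9*t + 3*e^(3*t) - 3)/(-15*t^2), still 0/0.
Apply L'Hôpital: lim (9*e^(3*t) - 9)/(-30*t), still 0/0.
After 3 applications of L'Hôpital's rule the quotient is (27*e^(3*t))/(-30); substituting t = 0 gives -9/10.

-9/10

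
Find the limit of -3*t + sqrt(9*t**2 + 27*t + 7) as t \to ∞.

9/2

An ∞ − ∞ form. Rationalising with the conjugate, the difference becomes (27t + 7) / (√(9*t^2 + 27*t + 7) + 3t).
For large t the denominator behaves like 2·3t, so the quotient tends to 27/6 = 9/2.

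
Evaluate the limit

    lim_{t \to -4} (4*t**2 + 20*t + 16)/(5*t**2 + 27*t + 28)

At t = -4 both the top and bottom vanish — a removable singularity. Factoring out (t + 4) from each leaves (4*t + 4)/(5*t + 7), which at t = -4 equals 12/13.

12/13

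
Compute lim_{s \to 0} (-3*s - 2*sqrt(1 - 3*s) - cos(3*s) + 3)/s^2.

Substitution gives 0/0; apply L'Hôpital's rule 2 times.
After differentiating numerator and denominator 2 times the quotient is (9*cos(3*s) + 9/(2*(1 - 3*s)^(3/2)))/(2); at s = 0 this is 27/4.

27/4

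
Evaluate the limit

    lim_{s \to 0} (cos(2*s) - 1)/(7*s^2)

Direct substitution gives 0/0.
Apply L'Hôpital: lim (-2*sin(2*s))/(14*s), still 0/0.
After 2 applications of L'Hôpital's rule the quotient is (-4*cos(2*s))/(14); substituting s = 0 gives -2/7.

-2/7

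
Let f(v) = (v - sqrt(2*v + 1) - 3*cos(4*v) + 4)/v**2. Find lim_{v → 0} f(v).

49/2

Substitution gives 0/0; apply L'Hôpital's rule 2 times.
After differentiating numerator and denominator 2 times the quotient is (48*cos(4*v) + (2*v + 1)^(-3/2))/(2); at v = 0 this is 49/2.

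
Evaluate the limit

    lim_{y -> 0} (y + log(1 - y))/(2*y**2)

-1/4

Direct substitution gives 0/0.
Apply L'Hôpital: lim (1 - 1/(1 - y))/(4*y), still 0/0.
After 2 applications of L'Hôpital's rule the quotient is (-1/(1 - y)^2)/(4); substituting y = 0 gives -1/4.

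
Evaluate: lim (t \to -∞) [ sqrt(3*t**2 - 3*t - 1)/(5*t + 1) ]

-√(3)/5

For large |t|, √(3*t^2 - 3*t - 1) ≈ √3·|t| and the denominator ≈ 5t.
Since t → −∞, |t| = −t, giving −√3/(5) = -√(3)/5.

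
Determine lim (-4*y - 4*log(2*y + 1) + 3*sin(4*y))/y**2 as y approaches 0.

Substitution gives 0/0 (the numerator vanishes to order 2).
Expand each term to order y^2: the coefficient of y^2 in -4·ln(1 + 2y) is 8 and in 3·sin(4y) is 0.
Lower-order terms cancel with the polynomial part, so the numerator is (8)·y^2 + o(y^2), and the limit is (8)/(1) = 8.

8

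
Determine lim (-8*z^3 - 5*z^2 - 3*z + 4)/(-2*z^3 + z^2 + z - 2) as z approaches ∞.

4

Numerator and denominator both have degree 3.
Dividing every term by z^3, all lower-order terms vanish and the limit is the ratio of leading coefficients, -8/(-2) = 4.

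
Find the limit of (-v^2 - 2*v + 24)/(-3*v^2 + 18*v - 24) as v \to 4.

5/3

Direct substitution gives 0/0, so factor. Both numerator and denominator have (v - 4) as a factor.
After cancelling, the expression reduces to (-v - 6)/(6 - 3*v).
Substituting v = 4 gives 5/3.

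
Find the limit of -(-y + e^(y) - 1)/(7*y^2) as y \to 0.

-1/14

Direct substitution gives 0/0.
Apply L'Hôpital: lim (e^(y) - 1)/(-14*y), still 0/0.
After 2 applications of L'Hôpital's rule the quotient is (e^(y))/(-14); substituting y = 0 gives -1/14.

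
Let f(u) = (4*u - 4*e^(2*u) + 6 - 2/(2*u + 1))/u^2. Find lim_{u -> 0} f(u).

Substitution gives 0/0 (the numerator vanishes to order 2).
Expand each term to order u^2: the coefficient of u^2 in -2·1/(1 + 2u) is -8 and in -4·e^(2u) is -8.
Lower-order terms cancel with the polynomial part, so the numerator is (-16)·u^2 + o(u^2), and the limit is (-16)/(1) = -16.

-16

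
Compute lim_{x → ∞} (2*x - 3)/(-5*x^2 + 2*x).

0

The denominator has degree 2 and the numerator degree 1. Dividing numerator and denominator by x^2 sends every term to 0 except the leading denominator term, so the limit is 0.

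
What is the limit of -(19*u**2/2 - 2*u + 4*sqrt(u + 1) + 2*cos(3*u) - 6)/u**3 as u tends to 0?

-1/4

Substitution gives 0/0 (the numerator vanishes to order 3).
Expand each term to order u^3: the coefficient of u^3 in 4·√(1 + u) is 1/4 and in 2·cos(3u) is 0.
Lower-order terms cancel with the polynomial part, so the numerator is (1/4)·u^3 + o(u^3), and the limit is (1/4)/(-1) = -1/4.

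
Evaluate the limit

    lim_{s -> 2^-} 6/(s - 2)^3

-∞

As s → 2⁻, (s - 2) → 0⁻, so (s - 2)^3 → 0⁻ and 6/(s - 2)^3 → -∞.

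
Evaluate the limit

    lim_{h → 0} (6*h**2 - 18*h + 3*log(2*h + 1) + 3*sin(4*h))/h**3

-24

Substitution gives 0/0 (the numerator vanishes to order 3).
Expand each term to order h^3: the coefficient of h^3 in 3·sin(4h) is -32 and in 3·ln(1 + 2h) is 8.
Lower-order terms cancel with the polynomial part, so the numerator is (-24)·h^3 + o(h^3), and the limit is (-24)/(1) = -24.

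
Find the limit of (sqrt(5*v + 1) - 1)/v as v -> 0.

5/2

A 0/0 form; rationalise with √(1 + 5v) + √1. This collapses the numerator to 5v, leaving 5/(√(1 + 5v) + √1) → 5/(2√1) = 5/2.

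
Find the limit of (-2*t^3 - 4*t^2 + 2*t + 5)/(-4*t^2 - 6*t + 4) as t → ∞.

The numerator has higher degree (3 > 2); the quotient behaves like (-2/(-4))·t^1 for large |t|.
As t → +∞ this diverges to ∞.

∞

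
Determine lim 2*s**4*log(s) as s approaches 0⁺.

This is a 0·(−∞) form. Rewrite as 2·ln(s) / s^(−4) and apply L'Hôpital:
the derivative quotient is 2·(1/s) / (−4·s^(−5)) = (-2/4)·s^4 → 0.

0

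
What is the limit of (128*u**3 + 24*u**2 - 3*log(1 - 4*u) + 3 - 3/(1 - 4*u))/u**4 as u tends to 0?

Substitution gives 0/0; apply L'Hôpital's rule 4 times.
After differentiating numerator and denominator 4 times the quotient is (4608*(4*u + 3)/(4*u - 1)^5)/(24); at u = 0 this is -576.

-576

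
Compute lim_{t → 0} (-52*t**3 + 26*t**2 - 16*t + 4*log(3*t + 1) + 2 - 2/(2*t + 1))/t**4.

-113

Substitution gives 0/0; apply L'Hôpital's rule 4 times.
After differentiating numerator and denominator 4 times the quotient is (-1944/(3*t + 1)^4 - 768/(2*t + 1)^5)/(24); at t = 0 this is -113.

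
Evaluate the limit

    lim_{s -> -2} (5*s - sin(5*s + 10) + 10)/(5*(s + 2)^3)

25/6

Direct substitution gives 0/0.
Apply L'Hôpital: lim (5 - 5*cos(5*s + 10))/(15*(s + 2)^2), still 0/0.
Apply L'Hôpital: lim (25*sin(5*s + 10))/(30*s + 60), still 0/0.
After 3 applications of L'Hôpital's rule the quotient is (125*cos(5*s + 10))/(30); substituting s = -2 gives 25/6.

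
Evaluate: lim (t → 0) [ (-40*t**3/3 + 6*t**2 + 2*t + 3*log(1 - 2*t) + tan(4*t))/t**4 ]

Substitution gives 0/0 (the numerator vanishes to order 4).
Expand each term to order t^4: the coefficient of t^4 in tan(4t) is 0 and in 3·ln(1 - 2t) is -12.
Lower-order terms cancel with the polynomial part, so the numerator is (-12)·t^4 + o(t^4), and the limit is (-12)/(1) = -12.

-12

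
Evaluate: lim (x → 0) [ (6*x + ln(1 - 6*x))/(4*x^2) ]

Direct substitution gives 0/0.
Apply L'Hôpital: lim (6 - 6/(1 - 6*x))/(8*x), still 0/0.
After 2 applications of L'Hôpital's rule the quotient is (-36/(1 - 6*x)^2)/(8); substituting x = 0 gives -9/2.

-9/2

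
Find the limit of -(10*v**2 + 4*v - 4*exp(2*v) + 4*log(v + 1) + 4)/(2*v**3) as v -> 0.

2

Substitution gives 0/0; apply L'Hôpital's rule 3 times.
After differentiating numerator and denominator 3 times the quotient is (-32*e^(2*v) + 8/(v + 1)^3)/(-12); at v = 0 this is 2.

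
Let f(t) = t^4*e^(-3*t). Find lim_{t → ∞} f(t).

Write as t^4/e^{3t}, an ∞/∞ form.
Exponential growth dominates any polynomial, so repeated L'Hôpital (or the standard result) gives 0.

0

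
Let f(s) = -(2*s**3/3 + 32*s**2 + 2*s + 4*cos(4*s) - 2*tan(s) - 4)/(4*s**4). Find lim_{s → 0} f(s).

Substitution gives 0/0 (the numerator vanishes to order 4).
Expand each term to order s^4: the coefficient of s^4 in 4·cos(4s) is 128/3 and in -2·tan(s) is 0.
Lower-order terms cancel with the polynomial part, so the numerator is (128/3)·s^4 + o(s^4), and the limit is (128/3)/(-4) = -32/3.

-32/3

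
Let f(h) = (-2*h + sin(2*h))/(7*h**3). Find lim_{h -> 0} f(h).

-4/21

Direct substitution gives 0/0.
Apply L'Hôpital: lim (2*cos(2*h) - 2)/(21*h^2), still 0/0.
Apply L'Hôpital: lim (-4*sin(2*h))/(42*h), still 0/0.
After 3 applications of L'Hôpital's rule the quotient is (-8*cos(2*h))/(42); substituting h = 0 gives -4/21.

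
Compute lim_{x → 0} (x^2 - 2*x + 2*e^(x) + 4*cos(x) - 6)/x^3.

Substitution gives 0/0 (the numerator vanishes to order 3).
Expand each term to order x^3: the coefficient of x^3 in 2·e^(x) is 1/3 and in 4·cos(x) is 0.
Lower-order terms cancel with the polynomial part, so the numerator is (1/3)·x^3 + o(x^3), and the limit is (1/3)/(1) = 1/3.

1/3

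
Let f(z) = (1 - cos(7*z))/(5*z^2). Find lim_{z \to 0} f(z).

Substitution gives 0/0.
Use (1 − cos u)/u² → 1/2 with u = 7z: the limit is 7²/(2·5) = 49/10.

49/10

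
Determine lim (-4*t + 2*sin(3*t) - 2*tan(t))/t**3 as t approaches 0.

-29/3

Substitution gives 0/0; apply L'Hôpital's rule 3 times.
After differentiating numerator and denominator 3 times the quotient is (-54*cos(3*t) - 12*tan(t)^4 - 16*tan(t)^2 - 4)/(6); at t = 0 this is -29/3.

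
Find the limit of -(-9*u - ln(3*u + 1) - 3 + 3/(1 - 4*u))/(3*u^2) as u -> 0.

Substitution gives 0/0; apply L'Hôpital's rule 2 times.
After differentiating numerator and denominator 2 times the quotient is (-96/(4*u - 1)^3 + 9/(3*u + 1)^2)/(-6); at u = 0 this is -35/2.

-35/2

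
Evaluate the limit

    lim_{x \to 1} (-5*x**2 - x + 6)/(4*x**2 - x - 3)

Direct substitution gives 0/0, so factor. Both numerator and denominator have (x - 1) as a factor.
After cancelling, the expression reduces to (-5*x - 6)/(4*x + 3).
Substituting x = 1 gives -11/7.

-11/7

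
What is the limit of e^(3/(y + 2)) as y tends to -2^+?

∞

As y → -2⁺, 3/(y + 2) → +∞, so e^(3/(y + 2)) → ∞.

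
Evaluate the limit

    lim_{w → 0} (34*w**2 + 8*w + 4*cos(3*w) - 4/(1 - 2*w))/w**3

Substitution gives 0/0 (the numerator vanishes to order 3).
Expand each term to order w^3: the coefficient of w^3 in 4·cos(3w) is 0 and in -4·1/(1 - 2w) is -32.
Lower-order terms cancel with the polynomial part, so the numerator is (-32)·w^3 + o(w^3), and the limit is (-32)/(1) = -32.

-32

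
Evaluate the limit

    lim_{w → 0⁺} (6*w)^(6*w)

Base → 0⁺ and exponent → 0⁺: a 0^0 form.
Take logs: 6w·ln(6w). This is 0·(−∞); rewriting as ln(6w)/(1/(6w)) and applying L'Hôpital gives 0.
Hence the limit is e^0 = 1.

1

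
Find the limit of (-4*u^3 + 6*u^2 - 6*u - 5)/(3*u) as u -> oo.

-∞

The numerator has higher degree (3 > 1); the quotient behaves like (-4/(3))·u^2 for large |u|.
As u → +∞ this diverges to -∞.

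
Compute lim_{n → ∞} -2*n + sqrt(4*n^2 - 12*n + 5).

An ∞ − ∞ form. Rationalising with the conjugate, the difference becomes (-12n + 5) / (√(4*n^2 - 12*n + 5) + 2n).
For large n the denominator behaves like 2·2n, so the quotient tends to -12/4 = -3.

-3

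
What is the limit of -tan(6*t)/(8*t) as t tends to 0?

Substitution gives 0/0.
Since tan(u)/u → 1 as u → 0, tan(6t)/(6t) → 1 and the limit is 6/(-8) = -3/4.

-3/4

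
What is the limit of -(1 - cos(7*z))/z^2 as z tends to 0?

-49/2

Substitution gives 0/0.
Use (1 − cos u)/u² → 1/2 with u = 7z: the limit is 7²/(2·(-1)) = -49/2.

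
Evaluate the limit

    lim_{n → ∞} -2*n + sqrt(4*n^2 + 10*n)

An ∞ − ∞ form. Rationalising with the conjugate, the difference becomes (10n) / (√(4*n^2 + 10*n) + 2n).
For large n the denominator behaves like 2·2n, so the quotient tends to 10/4 = 5/2.

5/2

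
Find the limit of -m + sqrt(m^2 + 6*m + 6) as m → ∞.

3

An ∞ − ∞ form. Rationalising with the conjugate, the difference becomes (6m + 6) / (√(m^2 + 6*m + 6) + m).
For large m the denominator behaves like 2·m, so the quotient tends to 6/2 = 3.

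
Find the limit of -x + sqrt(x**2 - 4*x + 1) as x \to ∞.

An ∞ − ∞ form. Rationalising with the conjugate, the difference becomes (-4x + 1) / (√(x^2 - 4*x + 1) + x).
For large x the denominator behaves like 2·x, so the quotient tends to -4/2 = -2.

-2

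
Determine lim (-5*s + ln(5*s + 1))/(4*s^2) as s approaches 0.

-25/8

Direct substitution gives 0/0.
Apply L'Hôpital: lim (-5 + 5/(5*s + 1))/(8*s), still 0/0.
After 2 applications of L'Hôpital's rule the quotient is (-25/(5*s + 1)^2)/(8); substituting s = 0 gives -25/8.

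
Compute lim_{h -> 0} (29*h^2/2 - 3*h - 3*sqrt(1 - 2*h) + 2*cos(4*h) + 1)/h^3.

3/2

Substitution gives 0/0; apply L'Hôpital's rule 3 times.
After differentiating numerator and denominator 3 times the quotient is (128*sin(4*h) + 9/(1 - 2*h)^(5/2))/(6); at h = 0 this is 3/2.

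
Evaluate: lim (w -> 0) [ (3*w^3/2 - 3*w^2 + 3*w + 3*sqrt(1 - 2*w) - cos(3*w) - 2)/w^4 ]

Substitution gives 0/0 (the numerator vanishes to order 4).
Expand each term to order w^4: the coefficient of w^4 in −cos(3w) is -27/8 and in 3·√(1 - 2w) is -15/8.
Lower-order terms cancel with the polynomial part, so the numerator is (-21/4)·w^4 + o(w^4), and the limit is (-21/4)/(1) = -21/4.

-21/4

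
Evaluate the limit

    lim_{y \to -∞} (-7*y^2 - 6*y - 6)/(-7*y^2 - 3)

Numerator and denominator both have degree 2.
Dividing every term by y^2, all lower-order terms vanish and the limit is the ratio of leading coefficients, -7/(-7) = 1.

1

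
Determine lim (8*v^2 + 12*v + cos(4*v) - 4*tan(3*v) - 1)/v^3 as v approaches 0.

Substitution gives 0/0; apply L'Hôpital's rule 3 times.
After differentiating numerator and denominator 3 times the quotient is (64*sin(4*v) - 648*tan(3*v)^4 - 864*tan(3*v)^2 - 216)/(6); at v = 0 this is -36.

-36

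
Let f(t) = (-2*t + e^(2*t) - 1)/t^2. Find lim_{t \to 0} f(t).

Direct substitution gives 0/0.
Apply L'Hôpital: lim (2*e^(2*t) - 2)/(2*t), still 0/0.
After 2 applications of L'Hôpital's rule the quotient is (4*e^(2*t))/(2); substituting t = 0 gives 2.

2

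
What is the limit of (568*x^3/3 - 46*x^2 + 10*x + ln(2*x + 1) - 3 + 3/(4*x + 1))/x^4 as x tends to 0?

Substitution gives 0/0; apply L'Hôpital's rule 4 times.
After differentiating numerator and denominator 4 times the quotient is (18432/(4*x + 1)^5 - 96/(2*x + 1)^4)/(24); at x = 0 this is 764.

764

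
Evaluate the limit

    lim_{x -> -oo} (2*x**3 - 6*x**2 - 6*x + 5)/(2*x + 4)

∞

The numerator has higher degree (3 > 1); the quotient behaves like (2/(2))·x^2 for large |x|.
As x → −∞ this diverges to ∞.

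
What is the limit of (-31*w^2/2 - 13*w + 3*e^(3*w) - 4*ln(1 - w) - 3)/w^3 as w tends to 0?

Substitution gives 0/0; apply L'Hôpital's rule 3 times.
After differentiating numerator and denominator 3 times the quotient is (81*e^(3*w) - 8/(w - 1)^3)/(6); at w = 0 this is 89/6.

89/6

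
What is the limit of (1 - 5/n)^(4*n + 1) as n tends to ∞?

e^(-20)

The base → 1 and the exponent → ∞: a 1^∞ form.
Take logarithms: (4n + 1)·ln(1 - 5/n). Since ln(1+u) ~ u for small u, this behaves like (4n)·(-5/n) → -20.
So the limit is e^(-20).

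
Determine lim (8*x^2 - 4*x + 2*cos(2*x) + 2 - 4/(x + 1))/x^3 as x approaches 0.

Substitution gives 0/0 (the numerator vanishes to order 3).
Expand each term to order x^3: the coefficient of x^3 in -4·1/(1 + x) is 4 and in 2·cos(2x) is 0.
Lower-order terms cancel with the polynomial part, so the numerator is (4)·x^3 + o(x^3), and the limit is (4)/(1) = 4.

4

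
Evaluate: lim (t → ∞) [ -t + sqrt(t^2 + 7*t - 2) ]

7/2

This has the form ∞ − ∞. Multiply and divide by the conjugate √(t^2 + 7*t - 2) + t.
That gives (7t - 2) / (√(t^2 + 7*t - 2) + t).
Divide numerator and denominator by t: the limit is 7/(2·1) = 7/2.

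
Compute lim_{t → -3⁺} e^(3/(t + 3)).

As t → -3⁺, 3/(t + 3) → +∞, so e^(3/(t + 3)) → ∞.

∞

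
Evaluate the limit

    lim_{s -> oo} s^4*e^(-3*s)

0

Write as s^4/e^{3s}, an ∞/∞ form.
Exponential growth dominates any polynomial, so repeated L'Hôpital (or the standard result) gives 0.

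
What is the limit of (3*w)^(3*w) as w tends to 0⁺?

1

Base → 0⁺ and exponent → 0⁺: a 0^0 form.
Take logs: 3w·ln(3w). This is 0·(−∞); rewriting as ln(3w)/(1/(3w)) and applying L'Hôpital gives 0.
Hence the limit is e^0 = 1.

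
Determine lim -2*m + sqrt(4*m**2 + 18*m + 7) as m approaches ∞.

9/2

This has the form ∞ − ∞. Multiply and divide by the conjugate √(4*m^2 + 18*m + 7) + 2m.
That gives (18m + 7) / (√(4*m^2 + 18*m + 7) + 2m).
Divide numerator and denominator by m: the limit is 18/(2·2) = 9/2.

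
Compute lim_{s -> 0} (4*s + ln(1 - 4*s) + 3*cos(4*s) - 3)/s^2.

-32

Substitution gives 0/0; apply L'Hôpital's rule 2 times.
After differentiating numerator and denominator 2 times the quotient is (-48*cos(4*s) - 16/(4*s - 1)^2)/(2); at s = 0 this is -32.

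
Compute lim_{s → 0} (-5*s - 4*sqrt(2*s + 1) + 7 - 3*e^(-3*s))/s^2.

Substitution gives 0/0; apply L'Hôpital's rule 2 times.
After differentiating numerator and denominator 2 times the quotient is (-27*e^(-3*s) + 4/(2*s + 1)^(3/2))/(2); at s = 0 this is -23/2.

-23/2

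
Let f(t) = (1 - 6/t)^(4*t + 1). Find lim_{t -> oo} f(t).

Let L be the limit and take ln: ln L = lim (4t + 1)·ln(1 - 6/t) = lim (4t + 1)·(-6/t + O(1/t²)) = -24.
Hence L = e^(-24).

e^(-24)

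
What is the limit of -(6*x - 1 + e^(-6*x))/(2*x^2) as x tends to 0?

Direct substitution gives 0/0.
Apply L'Hôpital: lim (6 - 6*e^(-6*x))/(-4*x), still 0/0.
After 2 applications of L'Hôpital's rule the quotient is (36*e^(-6*x))/(-4); substituting x = 0 gives -9.

-9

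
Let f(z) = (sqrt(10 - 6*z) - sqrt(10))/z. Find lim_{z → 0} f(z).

A 0/0 form; rationalise with √(10 - 6z) + √10. This collapses the numerator to -6z, leaving -6/(√(10 - 6z) + √10) → -6/(2√10) = -3*√(10)/10.

-3*√(10)/10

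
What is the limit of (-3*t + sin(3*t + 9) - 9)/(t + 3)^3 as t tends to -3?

Direct substitution gives 0/0.
Apply L'Hôpital: lim (3*cos(3*t + 9) - 3)/(3*(t + 3)^2), still 0/0.
Apply L'Hôpital: lim (-9*sin(3*t + 9))/(6*t + 18), still 0/0.
After 3 applications of L'Hôpital's rule the quotient is (-27*cos(3*t + 9))/(6); substituting t = -3 gives -9/2.

-9/2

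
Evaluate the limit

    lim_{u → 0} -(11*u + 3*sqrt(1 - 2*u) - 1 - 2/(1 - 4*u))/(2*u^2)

Substitution gives 0/0 (the numerator vanishes to order 2).
Expand each term to order u^2: the coefficient of u^2 in 3·√(1 - 2u) is -3/2 and in -2·1/(1 - 4u) is -32.
Lower-order terms cancel with the polynomial part, so the numerator is (-67/2)·u^2 + o(u^2), and the limit is (-67/2)/(-2) = 67/4.

67/4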